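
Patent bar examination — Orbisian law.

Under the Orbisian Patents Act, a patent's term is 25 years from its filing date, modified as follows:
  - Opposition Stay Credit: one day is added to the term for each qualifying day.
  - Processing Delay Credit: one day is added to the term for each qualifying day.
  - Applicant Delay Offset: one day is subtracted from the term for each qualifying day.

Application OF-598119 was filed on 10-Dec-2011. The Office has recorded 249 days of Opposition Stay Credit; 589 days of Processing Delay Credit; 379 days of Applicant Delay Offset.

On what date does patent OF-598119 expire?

Base term: filing date + 25 years → 10 December 2036.
Opposition Stay Credit: +249 days → 16 August 2037.
Processing Delay Credit: +589 days → 28 March 2039.
Applicant Delay Offset: −379 days → 14 March 2038.

2038-03-14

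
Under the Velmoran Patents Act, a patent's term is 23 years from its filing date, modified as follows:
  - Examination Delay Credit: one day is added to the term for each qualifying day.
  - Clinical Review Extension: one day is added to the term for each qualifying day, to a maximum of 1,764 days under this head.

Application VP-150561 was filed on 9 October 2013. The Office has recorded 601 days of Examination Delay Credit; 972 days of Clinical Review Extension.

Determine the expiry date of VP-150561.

Base term: filing date + 23 years → 9 October 2036.
Examination Delay Credit: +601 days → 2 June 2038.
Clinical Review Extension: 972 days (within the 1764-day cap) → +972 days → 29 January 2041.

2041-01-29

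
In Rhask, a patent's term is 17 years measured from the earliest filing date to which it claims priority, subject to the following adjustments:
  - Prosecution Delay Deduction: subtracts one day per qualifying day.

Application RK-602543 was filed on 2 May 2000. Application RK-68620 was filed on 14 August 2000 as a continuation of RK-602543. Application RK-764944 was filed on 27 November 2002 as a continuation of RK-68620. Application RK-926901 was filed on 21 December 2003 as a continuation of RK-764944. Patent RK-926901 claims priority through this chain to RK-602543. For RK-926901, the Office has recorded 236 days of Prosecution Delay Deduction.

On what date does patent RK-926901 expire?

September 8, 2016

Earliest priority filing: 2 May 2000.
Base term: 2 May 2000 + 17 years → 2 May 2017.
Prosecution Delay Deduction: −236 days → 8 September 2016.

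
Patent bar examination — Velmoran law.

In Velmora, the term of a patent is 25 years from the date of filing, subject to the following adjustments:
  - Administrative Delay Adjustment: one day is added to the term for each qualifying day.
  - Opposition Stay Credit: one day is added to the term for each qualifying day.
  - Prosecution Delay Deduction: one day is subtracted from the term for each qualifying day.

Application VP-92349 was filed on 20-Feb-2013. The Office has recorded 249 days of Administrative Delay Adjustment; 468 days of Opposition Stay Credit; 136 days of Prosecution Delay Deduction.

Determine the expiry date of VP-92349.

2039-09-24

Base term: filing date + 25 years → 20 February 2038.
Administrative Delay Adjustment: +249 days → 27 October 2038.
Opposition Stay Credit: +468 days → 7 February 2040.
Prosecution Delay Deduction: −136 days → 24 September 2039.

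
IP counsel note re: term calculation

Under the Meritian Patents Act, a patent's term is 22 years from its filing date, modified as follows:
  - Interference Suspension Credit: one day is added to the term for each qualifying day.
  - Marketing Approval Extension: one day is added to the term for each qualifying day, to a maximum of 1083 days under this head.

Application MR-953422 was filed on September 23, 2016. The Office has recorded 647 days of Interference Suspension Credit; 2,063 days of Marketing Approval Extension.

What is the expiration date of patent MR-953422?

Base term: filing date + 22 years → 23 September 2038.
Interference Suspension Credit: +647 days → 1 July 2040.
Marketing Approval Extension: 2063 days claimed exceeds the 1083-day cap, so +1083 days → 19 June 2043.

2043-06-19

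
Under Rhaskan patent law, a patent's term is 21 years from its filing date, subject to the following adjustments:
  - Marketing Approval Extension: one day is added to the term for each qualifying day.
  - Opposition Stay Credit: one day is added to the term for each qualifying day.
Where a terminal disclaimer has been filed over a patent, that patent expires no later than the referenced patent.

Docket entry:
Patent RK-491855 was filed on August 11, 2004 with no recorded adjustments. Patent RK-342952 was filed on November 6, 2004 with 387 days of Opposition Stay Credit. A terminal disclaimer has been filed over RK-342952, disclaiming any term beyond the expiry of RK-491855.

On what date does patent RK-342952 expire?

August 11, 2025

Natural term of RK-342952:
  Base: filing + 21 years → 6 November 2025.
  Opposition Stay Credit: +387 days → 28 November 2026.
Expiry of referenced patent RK-491855:
  Base: filing + 21 years → 11 August 2025.
Terminal disclaimer: RK-342952 expires on the earlier of 28 November 2026 and 11 August 2025.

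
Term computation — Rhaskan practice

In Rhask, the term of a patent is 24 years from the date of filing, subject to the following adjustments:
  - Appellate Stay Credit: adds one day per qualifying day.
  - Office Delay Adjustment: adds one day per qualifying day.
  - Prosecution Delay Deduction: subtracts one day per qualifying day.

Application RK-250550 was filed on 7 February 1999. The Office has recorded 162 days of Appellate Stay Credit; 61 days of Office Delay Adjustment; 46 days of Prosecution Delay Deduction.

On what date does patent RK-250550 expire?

2023-08-03

Base term: filing date + 24 years → 7 February 2023.
Appellate Stay Credit: +162 days → 19 July 2023.
Office Delay Adjustment: +61 days → 18 September 2023.
Prosecution Delay Deduction: −46 days → 3 August 2023.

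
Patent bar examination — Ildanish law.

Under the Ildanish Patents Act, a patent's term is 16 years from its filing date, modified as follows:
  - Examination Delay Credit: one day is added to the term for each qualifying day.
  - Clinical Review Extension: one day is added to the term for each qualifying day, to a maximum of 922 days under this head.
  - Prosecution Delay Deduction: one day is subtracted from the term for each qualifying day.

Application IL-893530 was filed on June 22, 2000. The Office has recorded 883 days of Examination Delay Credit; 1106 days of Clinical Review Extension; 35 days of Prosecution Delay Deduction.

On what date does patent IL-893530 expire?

Base term: filing date + 16 years → 22 June 2016.
Examination Delay Credit: +883 days → 22 November 2018.
Clinical Review Extension: 1106 days claimed exceeds the 922-day cap, so +922 days → 1 June 2021.
Prosecution Delay Deduction: −35 days → 27 April 2021.

April 27, 2021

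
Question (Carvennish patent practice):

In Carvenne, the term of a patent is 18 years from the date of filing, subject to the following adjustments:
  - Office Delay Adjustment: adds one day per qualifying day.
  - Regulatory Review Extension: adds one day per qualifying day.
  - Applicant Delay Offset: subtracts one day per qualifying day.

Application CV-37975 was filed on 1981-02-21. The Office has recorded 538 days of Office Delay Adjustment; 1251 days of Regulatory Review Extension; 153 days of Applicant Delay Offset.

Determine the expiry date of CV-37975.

Base term: filing date + 18 years → 21 February 1999.
Office Delay Adjustment: +538 days → 12 August 2000.
Regulatory Review Extension: +1251 days → 15 January 2004.
Applicant Delay Offset: −153 days → 15 August 2003.

August 15, 2003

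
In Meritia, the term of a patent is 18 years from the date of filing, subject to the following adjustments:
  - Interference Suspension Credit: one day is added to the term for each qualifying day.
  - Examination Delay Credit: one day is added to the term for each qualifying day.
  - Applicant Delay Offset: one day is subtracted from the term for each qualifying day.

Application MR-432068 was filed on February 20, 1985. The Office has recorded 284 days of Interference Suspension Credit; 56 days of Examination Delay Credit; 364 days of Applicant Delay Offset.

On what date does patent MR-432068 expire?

January 27, 2003

Base term: filing date + 18 years → 20 February 2003.
Interference Suspension Credit: +284 days → 1 December 2003.
Examination Delay Credit: +56 days → 26 January 2004.
Applicant Delay Offset: −364 days → 27 January 2003.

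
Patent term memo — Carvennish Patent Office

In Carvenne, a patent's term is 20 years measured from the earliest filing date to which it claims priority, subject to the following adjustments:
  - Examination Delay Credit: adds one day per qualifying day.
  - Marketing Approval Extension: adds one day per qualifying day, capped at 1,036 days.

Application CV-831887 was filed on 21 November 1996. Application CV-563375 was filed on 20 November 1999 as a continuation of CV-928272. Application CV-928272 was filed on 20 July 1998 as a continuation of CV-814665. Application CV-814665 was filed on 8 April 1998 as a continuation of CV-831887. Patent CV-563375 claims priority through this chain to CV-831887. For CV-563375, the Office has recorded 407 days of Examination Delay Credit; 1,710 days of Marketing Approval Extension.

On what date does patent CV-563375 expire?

Earliest priority filing: 21 November 1996.
Base term: 21 November 1996 + 20 years → 21 November 2016.
Examination Delay Credit: +407 days → 2 January 2018.
Marketing Approval Extension: 1710 days claimed exceeds the 1036-day cap, so +1036 days → 3 November 2020.

2020-11-03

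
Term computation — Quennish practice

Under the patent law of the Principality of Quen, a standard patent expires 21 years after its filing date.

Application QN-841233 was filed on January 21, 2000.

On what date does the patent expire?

Filing date + 21 years → 21 January 2021.

January 21, 2021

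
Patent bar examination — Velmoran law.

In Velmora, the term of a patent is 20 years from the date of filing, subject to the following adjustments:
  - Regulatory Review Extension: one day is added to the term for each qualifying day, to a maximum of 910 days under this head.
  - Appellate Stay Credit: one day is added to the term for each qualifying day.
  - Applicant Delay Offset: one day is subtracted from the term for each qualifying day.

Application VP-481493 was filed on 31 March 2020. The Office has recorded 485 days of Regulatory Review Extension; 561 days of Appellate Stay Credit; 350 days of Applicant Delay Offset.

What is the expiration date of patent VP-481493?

2042-02-25

Base term: filing date + 20 years → 31 March 2040.
Regulatory Review Extension: 485 days (within the 910-day cap) → +485 days → 29 July 2041.
Appellate Stay Credit: +561 days → 10 February 2043.
Applicant Delay Offset: −350 days → 25 February 2042.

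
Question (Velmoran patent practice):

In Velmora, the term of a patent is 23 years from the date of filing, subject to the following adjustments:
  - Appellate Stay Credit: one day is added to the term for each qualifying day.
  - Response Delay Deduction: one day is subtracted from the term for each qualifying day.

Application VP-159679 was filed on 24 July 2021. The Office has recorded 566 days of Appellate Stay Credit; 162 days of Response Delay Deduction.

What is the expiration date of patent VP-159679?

Base term: filing date + 23 years → 24 July 2044.
Appellate Stay Credit: +566 days → 10 February 2046.
Response Delay Deduction: −162 days → 1 September 2045.

2045-09-01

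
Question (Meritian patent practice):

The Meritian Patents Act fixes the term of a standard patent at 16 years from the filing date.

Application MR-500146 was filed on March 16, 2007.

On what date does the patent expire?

2023-03-16

Filing date + 16 years → 16 March 2023.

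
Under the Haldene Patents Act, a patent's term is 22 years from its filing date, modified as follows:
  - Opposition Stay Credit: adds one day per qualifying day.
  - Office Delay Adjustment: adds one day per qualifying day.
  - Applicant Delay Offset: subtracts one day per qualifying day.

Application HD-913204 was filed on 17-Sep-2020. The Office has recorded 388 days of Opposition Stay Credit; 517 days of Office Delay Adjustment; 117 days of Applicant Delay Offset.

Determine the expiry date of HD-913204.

Base term: filing date + 22 years → 17 September 2042.
Opposition Stay Credit: +388 days → 10 October 2043.
Office Delay Adjustment: +517 days → 10 March 2045.
Applicant Delay Offset: −117 days → 13 November 2044.

November 13, 2044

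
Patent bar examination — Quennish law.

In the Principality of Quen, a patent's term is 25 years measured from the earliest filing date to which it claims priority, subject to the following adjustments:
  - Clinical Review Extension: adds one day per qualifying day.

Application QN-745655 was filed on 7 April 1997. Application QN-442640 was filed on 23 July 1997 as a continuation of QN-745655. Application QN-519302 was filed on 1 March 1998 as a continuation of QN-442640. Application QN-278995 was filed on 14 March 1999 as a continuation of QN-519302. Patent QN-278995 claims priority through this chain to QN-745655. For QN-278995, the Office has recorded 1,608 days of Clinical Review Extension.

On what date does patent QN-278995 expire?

Earliest priority filing: 7 April 1997.
Base term: 7 April 1997 + 25 years → 7 April 2022.
Clinical Review Extension: +1608 days → 1 September 2026.

2026-09-01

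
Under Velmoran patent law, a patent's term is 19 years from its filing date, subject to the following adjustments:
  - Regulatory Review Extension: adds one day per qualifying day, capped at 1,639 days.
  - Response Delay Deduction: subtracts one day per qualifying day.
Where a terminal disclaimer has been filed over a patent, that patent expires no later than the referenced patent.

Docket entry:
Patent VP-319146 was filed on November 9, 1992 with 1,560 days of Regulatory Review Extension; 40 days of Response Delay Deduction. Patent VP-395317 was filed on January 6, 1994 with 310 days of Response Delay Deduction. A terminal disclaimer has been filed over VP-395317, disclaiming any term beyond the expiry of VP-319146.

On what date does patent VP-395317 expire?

2012-03-02

Natural term of VP-395317:
  Base: filing + 19 years → 6 January 2013.
  Response Delay Deduction: −310 days → 2 March 2012.
Expiry of referenced patent VP-319146:
  Base: filing + 19 years → 9 November 2011.
  Regulatory Review Extension: 1560 days (within the 1639-day cap) → +1560 days → 16 February 2016.
  Response Delay Deduction: −40 days → 7 January 2016.
Terminal disclaimer: VP-395317 expires on the earlier of 2 March 2012 and 7 January 2016.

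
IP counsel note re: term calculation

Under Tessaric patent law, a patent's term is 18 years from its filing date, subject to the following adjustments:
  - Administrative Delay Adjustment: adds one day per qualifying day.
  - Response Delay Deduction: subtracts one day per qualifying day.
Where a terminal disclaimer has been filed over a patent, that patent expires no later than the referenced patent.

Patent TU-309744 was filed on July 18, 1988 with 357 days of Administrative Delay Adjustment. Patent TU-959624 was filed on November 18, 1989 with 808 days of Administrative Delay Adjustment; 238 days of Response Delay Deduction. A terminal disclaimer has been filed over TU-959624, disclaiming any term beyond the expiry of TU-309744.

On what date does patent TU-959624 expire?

Natural term of TU-959624:
  Base: filing + 18 years → 18 November 2007.
  Administrative Delay Adjustment: +808 days → 3 February 2010.
  Response Delay Deduction: −238 days → 10 June 2009.
Expiry of referenced patent TU-309744:
  Base: filing + 18 years → 18 July 2006.
  Administrative Delay Adjustment: +357 days → 10 July 2007.
Terminal disclaimer: TU-959624 expires on the earlier of 10 June 2009 and 10 July 2007.

July 10, 2007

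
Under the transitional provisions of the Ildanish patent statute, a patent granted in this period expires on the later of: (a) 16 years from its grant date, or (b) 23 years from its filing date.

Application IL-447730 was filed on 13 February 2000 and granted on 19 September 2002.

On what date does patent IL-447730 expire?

(a) grant + 16 years → 19 September 2018.
(b) filing + 23 years → 13 February 2023.
Later of the two: 13 February 2023.

2023-02-13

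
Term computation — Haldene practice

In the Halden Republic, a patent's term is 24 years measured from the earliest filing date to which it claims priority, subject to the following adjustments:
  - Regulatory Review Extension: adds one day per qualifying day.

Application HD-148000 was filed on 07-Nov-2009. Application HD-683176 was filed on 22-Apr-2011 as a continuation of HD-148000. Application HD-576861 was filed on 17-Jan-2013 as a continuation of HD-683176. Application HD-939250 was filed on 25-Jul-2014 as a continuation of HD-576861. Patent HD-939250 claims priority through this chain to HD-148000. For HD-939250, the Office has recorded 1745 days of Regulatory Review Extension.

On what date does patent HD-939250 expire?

2038-08-18

Earliest priority filing: 7 November 2009.
Base term: 7 November 2009 + 24 years → 7 November 2033.
Regulatory Review Extension: +1745 days → 18 August 2038.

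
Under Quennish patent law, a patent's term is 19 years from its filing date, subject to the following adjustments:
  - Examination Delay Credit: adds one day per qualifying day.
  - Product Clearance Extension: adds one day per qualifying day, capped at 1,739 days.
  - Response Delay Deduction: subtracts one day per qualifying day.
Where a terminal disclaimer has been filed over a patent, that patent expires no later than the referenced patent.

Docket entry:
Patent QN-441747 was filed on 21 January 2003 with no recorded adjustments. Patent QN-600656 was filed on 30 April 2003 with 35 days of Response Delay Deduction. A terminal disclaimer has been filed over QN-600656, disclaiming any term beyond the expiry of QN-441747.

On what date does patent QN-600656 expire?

2022-01-21

Natural term of QN-600656:
  Base: filing + 19 years → 30 April 2022.
  Response Delay Deduction: −35 days → 26 March 2022.
Expiry of referenced patent QN-441747:
  Base: filing + 19 years → 21 January 2022.
Terminal disclaimer: QN-600656 expires on the earlier of 26 March 2022 and 21 January 2022.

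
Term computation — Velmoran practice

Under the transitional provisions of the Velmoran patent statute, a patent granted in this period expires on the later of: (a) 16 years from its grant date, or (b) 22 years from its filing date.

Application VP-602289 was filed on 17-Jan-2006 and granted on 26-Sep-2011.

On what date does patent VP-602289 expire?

2028-01-17

(a) grant + 16 years → 26 September 2027.
(b) filing + 22 years → 17 January 2028.
Later of the two: 17 January 2028.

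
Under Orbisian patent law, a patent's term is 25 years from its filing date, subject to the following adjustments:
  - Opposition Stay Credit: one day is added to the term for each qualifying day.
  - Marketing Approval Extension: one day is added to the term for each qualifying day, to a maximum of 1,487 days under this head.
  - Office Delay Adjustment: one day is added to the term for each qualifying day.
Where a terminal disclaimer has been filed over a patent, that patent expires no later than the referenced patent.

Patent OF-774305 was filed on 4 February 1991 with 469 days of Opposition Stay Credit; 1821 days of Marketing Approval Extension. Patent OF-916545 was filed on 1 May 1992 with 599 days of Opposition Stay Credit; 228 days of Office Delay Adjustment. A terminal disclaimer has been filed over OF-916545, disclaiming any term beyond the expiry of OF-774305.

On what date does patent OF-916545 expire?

Natural term of OF-916545:
  Base: filing + 25 years → 1 May 2017.
  Opposition Stay Credit: +599 days → 21 December 2018.
  Office Delay Adjustment: +228 days → 6 August 2019.
Expiry of referenced patent OF-774305:
  Base: filing + 25 years → 4 February 2016.
  Opposition Stay Credit: +469 days → 18 May 2017.
  Marketing Approval Extension: 1821 days claimed exceeds the 1487-day cap, so +1487 days → 13 June 2021.
Terminal disclaimer: OF-916545 expires on the earlier of 6 August 2019 and 13 June 2021.

August 6, 2019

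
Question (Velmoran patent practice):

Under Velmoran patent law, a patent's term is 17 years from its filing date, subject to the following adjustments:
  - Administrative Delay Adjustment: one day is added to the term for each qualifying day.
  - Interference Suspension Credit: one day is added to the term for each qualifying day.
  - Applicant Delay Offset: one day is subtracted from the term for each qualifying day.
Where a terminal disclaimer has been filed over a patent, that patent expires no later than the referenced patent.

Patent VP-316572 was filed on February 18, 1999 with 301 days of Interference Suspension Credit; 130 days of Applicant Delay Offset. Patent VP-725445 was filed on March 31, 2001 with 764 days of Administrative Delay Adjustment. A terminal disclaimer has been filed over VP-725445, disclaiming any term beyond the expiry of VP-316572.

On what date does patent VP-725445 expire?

August 7, 2016

Natural term of VP-725445:
  Base: filing + 17 years → 31 March 2018.
  Administrative Delay Adjustment: +764 days → 3 May 2020.
Expiry of referenced patent VP-316572:
  Base: filing + 17 years → 18 February 2016.
  Interference Suspension Credit: +301 days → 15 December 2016.
  Applicant Delay Offset: −130 days → 7 August 2016.
Terminal disclaimer: VP-725445 expires on the earlier of 3 May 2020 and 7 August 2016.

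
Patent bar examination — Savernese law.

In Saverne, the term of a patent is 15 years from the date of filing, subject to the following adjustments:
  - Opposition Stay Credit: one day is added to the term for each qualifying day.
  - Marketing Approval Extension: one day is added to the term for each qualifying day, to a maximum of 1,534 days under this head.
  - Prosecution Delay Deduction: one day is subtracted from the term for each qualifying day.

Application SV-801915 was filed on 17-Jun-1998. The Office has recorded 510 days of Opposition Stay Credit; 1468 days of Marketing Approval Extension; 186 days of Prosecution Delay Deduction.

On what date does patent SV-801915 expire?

2018-05-14

Base term: filing date + 15 years → 17 June 2013.
Opposition Stay Credit: +510 days → 9 November 2014.
Marketing Approval Extension: 1468 days (within the 1534-day cap) → +1468 days → 16 November 2018.
Prosecution Delay Deduction: −186 days → 14 May 2018.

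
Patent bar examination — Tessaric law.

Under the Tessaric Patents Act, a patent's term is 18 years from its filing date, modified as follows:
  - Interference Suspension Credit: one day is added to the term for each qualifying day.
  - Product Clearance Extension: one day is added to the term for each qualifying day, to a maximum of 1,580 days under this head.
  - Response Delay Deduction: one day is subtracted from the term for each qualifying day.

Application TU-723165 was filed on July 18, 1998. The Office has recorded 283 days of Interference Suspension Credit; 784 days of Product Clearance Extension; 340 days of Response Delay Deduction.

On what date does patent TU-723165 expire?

Base term: filing date + 18 years → 18 July 2016.
Interference Suspension Credit: +283 days → 27 April 2017.
Product Clearance Extension: 784 days (within the 1580-day cap) → +784 days → 20 June 2019.
Response Delay Deduction: −340 days → 15 July 2018.

July 15, 2018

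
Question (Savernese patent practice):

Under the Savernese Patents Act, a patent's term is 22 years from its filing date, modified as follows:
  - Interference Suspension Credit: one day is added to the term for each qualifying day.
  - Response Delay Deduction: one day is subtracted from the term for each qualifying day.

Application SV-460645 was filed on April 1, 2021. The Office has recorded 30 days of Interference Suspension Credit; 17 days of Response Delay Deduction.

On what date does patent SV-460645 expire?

April 14, 2043

Base term: filing date + 22 years → 1 April 2043.
Interference Suspension Credit: +30 days → 1 May 2043.
Response Delay Deduction: −17 days → 14 April 2043.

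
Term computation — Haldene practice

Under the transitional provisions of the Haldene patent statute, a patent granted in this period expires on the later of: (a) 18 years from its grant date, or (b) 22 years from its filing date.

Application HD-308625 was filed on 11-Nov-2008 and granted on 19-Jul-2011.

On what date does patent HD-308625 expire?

(a) grant + 18 years → 19 July 2029.
(b) filing + 22 years → 11 November 2030.
Later of the two: 11 November 2030.

2030-11-11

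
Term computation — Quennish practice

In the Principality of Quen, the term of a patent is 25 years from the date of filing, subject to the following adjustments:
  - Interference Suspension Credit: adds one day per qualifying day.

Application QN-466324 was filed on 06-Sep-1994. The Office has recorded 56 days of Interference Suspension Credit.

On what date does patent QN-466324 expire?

2019-11-01

Base term: filing date + 25 years → 6 September 2019.
Interference Suspension Credit: +56 days → 1 November 2019.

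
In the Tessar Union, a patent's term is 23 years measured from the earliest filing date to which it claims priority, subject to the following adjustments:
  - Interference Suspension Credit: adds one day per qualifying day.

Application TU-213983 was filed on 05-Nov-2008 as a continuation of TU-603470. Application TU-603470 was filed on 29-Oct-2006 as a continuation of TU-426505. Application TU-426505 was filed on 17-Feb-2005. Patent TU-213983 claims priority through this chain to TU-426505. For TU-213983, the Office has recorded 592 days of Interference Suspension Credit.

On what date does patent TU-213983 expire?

Earliest priority filing: 17 February 2005.
Base term: 17 February 2005 + 23 years → 17 February 2028.
Interference Suspension Credit: +592 days → 1 October 2029.

2029-10-01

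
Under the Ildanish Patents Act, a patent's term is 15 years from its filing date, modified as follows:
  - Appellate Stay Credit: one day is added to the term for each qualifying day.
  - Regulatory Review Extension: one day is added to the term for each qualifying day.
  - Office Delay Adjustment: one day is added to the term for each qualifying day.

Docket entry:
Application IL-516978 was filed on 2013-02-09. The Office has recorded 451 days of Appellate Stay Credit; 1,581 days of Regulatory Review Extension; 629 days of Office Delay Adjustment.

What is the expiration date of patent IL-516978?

2035-05-24

Base term: filing date + 15 years → 9 February 2028.
Appellate Stay Credit: +451 days → 5 May 2029.
Regulatory Review Extension: +1581 days → 2 September 2033.
Office Delay Adjustment: +629 days → 24 May 2035.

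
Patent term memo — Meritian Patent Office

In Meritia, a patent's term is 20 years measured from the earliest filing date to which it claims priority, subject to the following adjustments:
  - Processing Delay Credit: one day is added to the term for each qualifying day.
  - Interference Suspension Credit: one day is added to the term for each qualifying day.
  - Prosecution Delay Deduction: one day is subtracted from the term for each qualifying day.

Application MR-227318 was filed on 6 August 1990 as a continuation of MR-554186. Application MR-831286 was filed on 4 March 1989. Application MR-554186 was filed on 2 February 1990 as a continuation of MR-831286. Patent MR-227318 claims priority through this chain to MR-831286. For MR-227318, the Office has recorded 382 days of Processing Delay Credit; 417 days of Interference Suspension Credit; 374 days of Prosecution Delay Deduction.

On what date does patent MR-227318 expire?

Earliest priority filing: 4 March 1989.
Base term: 4 March 1989 + 20 years → 4 March 2009.
Processing Delay Credit: +382 days → 21 March 2010.
Interference Suspension Credit: +417 days → 12 May 2011.
Prosecution Delay Deduction: −374 days → 3 May 2010.

2010-05-03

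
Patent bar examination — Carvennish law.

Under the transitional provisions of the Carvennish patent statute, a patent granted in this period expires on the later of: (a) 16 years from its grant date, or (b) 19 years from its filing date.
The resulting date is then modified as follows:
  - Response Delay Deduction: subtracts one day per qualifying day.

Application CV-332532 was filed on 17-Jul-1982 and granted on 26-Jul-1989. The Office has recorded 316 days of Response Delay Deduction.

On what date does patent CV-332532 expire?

September 13, 2004

(a) grant + 16 years → 26 July 2005.
(b) filing + 19 years → 17 July 2001.
Later of the two: 26 July 2005.
Response Delay Deduction: −316 days → 13 September 2004.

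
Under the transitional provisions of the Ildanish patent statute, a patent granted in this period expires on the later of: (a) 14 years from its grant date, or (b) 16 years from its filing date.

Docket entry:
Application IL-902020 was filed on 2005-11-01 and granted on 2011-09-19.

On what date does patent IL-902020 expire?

September 19, 2025

(a) grant + 14 years → 19 September 2025.
(b) filing + 16 years → 1 November 2021.
Later of the two: 19 September 2025.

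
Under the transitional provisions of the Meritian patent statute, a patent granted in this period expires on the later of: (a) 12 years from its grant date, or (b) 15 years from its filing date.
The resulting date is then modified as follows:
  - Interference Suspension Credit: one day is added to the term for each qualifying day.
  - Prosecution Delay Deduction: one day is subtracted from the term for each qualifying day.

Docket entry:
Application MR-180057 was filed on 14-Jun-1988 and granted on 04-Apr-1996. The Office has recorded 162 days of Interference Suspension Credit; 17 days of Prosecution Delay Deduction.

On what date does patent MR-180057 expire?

(a) grant + 12 years → 4 April 2008.
(b) filing + 15 years → 14 June 2003.
Later of the two: 4 April 2008.
Interference Suspension Credit: +162 days → 13 September 2008.
Prosecution Delay Deduction: −17 days → 27 August 2008.

August 27, 2008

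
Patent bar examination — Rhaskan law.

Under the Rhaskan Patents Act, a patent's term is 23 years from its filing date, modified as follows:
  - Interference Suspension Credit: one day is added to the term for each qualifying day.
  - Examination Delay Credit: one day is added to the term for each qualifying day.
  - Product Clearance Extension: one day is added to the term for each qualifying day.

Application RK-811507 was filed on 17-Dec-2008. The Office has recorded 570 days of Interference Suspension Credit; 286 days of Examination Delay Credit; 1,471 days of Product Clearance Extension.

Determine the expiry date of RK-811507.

Base term: filing date + 23 years → 17 December 2031.
Interference Suspension Credit: +570 days → 9 July 2033.
Examination Delay Credit: +286 days → 21 April 2034.
Product Clearance Extension: +1471 days → 1 May 2038.

2038-05-01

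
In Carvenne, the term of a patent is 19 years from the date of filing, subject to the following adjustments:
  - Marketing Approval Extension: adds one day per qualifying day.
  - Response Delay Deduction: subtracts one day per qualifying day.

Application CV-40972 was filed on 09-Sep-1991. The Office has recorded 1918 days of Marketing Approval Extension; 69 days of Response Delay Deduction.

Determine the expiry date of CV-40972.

Base term: filing date + 19 years → 9 September 2010.
Marketing Approval Extension: +1918 days → 10 December 2015.
Response Delay Deduction: −69 days → 2 October 2015.

2015-10-02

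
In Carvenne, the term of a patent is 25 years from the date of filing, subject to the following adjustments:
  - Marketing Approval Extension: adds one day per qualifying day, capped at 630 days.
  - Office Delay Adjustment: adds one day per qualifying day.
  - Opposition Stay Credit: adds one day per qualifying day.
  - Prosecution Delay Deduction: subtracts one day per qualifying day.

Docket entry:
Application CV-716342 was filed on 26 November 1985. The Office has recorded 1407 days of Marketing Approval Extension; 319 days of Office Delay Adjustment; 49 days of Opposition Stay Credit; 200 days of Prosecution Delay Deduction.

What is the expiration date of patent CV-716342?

February 1, 2013

Base term: filing date + 25 years → 26 November 2010.
Marketing Approval Extension: 1407 days claimed exceeds the 630-day cap, so +630 days → 17 August 2012.
Office Delay Adjustment: +319 days → 2 July 2013.
Opposition Stay Credit: +49 days → 20 August 2013.
Prosecution Delay Deduction: −200 days → 1 February 2013.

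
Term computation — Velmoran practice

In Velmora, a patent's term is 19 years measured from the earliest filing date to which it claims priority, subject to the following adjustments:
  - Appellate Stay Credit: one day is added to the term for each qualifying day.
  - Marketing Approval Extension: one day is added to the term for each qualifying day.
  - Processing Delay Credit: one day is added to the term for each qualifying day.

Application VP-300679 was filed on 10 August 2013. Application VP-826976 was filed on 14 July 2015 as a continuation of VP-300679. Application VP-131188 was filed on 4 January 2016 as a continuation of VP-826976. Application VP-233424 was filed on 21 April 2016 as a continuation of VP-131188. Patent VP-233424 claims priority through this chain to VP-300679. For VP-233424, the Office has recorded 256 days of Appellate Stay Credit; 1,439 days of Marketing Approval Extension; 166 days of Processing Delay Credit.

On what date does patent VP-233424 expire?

Earliest priority filing: 10 August 2013.
Base term: 10 August 2013 + 19 years → 10 August 2032.
Appellate Stay Credit: +256 days → 23 April 2033.
Marketing Approval Extension: +1439 days → 1 April 2037.
Processing Delay Credit: +166 days → 14 September 2037.

2037-09-14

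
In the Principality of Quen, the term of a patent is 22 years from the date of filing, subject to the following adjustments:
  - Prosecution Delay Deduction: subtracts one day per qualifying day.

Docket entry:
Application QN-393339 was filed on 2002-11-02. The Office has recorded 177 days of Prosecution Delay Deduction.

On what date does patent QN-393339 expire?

Base term: filing date + 22 years → 2 November 2024.
Prosecution Delay Deduction: −177 days → 9 May 2024.

2024-05-09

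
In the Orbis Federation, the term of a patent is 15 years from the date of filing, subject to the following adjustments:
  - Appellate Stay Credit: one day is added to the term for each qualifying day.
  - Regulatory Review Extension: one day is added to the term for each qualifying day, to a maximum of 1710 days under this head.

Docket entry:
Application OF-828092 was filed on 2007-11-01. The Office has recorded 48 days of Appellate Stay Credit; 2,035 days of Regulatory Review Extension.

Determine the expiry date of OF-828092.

2027-08-25

Base term: filing date + 15 years → 1 November 2022.
Appellate Stay Credit: +48 days → 19 December 2022.
Regulatory Review Extension: 2035 days claimed exceeds the 1710-day cap, so +1710 days → 25 August 2027.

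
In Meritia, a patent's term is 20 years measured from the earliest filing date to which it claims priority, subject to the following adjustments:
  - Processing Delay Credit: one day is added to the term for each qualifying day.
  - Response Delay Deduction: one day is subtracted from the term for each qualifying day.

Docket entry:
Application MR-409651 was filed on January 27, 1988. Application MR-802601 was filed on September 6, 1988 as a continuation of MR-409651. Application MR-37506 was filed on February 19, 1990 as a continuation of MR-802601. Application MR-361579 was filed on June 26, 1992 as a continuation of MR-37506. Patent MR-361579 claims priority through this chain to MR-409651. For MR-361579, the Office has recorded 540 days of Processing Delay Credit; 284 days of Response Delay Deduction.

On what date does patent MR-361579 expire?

Earliest priority filing: 27 January 1988.
Base term: 27 January 1988 + 20 years → 27 January 2008.
Processing Delay Credit: +540 days → 20 July 2009.
Response Delay Deduction: −284 days → 9 October 2008.

October 9, 2008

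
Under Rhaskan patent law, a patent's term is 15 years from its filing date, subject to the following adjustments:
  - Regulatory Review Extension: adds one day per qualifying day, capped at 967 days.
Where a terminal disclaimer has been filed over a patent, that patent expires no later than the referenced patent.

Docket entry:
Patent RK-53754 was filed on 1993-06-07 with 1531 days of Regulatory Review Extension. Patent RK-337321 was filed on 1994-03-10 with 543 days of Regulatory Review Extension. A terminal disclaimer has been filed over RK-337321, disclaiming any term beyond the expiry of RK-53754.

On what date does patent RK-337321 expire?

Natural term of RK-337321:
  Base: filing + 15 years → 10 March 2009.
  Regulatory Review Extension: 543 days (within the 967-day cap) → +543 days → 4 September 2010.
Expiry of referenced patent RK-53754:
  Base: filing + 15 years → 7 June 2008.
  Regulatory Review Extension: 1531 days claimed exceeds the 967-day cap, so +967 days → 30 January 2011.
Terminal disclaimer: RK-337321 expires on the earlier of 4 September 2010 and 30 January 2011.

September 4, 2010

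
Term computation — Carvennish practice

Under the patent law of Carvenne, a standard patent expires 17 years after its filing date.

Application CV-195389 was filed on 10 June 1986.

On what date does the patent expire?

Filing date + 17 years → 10 June 2003.

June 10, 2003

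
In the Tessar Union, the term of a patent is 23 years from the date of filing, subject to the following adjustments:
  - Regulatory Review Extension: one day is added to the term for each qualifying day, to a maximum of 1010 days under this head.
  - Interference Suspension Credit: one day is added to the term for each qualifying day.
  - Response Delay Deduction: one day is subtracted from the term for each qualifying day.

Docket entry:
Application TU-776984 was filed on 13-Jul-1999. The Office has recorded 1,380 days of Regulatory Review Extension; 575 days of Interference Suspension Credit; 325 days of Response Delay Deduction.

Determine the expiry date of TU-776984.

2025-12-24

Base term: filing date + 23 years → 13 July 2022.
Regulatory Review Extension: 1380 days claimed exceeds the 1010-day cap, so +1010 days → 18 April 2025.
Interference Suspension Credit: +575 days → 14 November 2026.
Response Delay Deduction: −325 days → 24 December 2025.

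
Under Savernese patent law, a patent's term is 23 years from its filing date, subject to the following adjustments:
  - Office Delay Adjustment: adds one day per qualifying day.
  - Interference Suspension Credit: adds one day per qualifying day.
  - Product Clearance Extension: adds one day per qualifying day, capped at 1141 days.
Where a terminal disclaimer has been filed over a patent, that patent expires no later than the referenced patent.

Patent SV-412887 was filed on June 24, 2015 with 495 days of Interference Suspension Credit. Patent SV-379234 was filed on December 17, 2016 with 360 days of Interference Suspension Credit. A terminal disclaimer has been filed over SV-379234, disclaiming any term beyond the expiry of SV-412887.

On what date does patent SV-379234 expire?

Natural term of SV-379234:
  Base: filing + 23 years → 17 December 2039.
  Interference Suspension Credit: +360 days → 11 December 2040.
Expiry of referenced patent SV-412887:
  Base: filing + 23 years → 24 June 2038.
  Interference Suspension Credit: +495 days → 1 November 2039.
Terminal disclaimer: SV-379234 expires on the earlier of 11 December 2040 and 1 November 2039.

2039-11-01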